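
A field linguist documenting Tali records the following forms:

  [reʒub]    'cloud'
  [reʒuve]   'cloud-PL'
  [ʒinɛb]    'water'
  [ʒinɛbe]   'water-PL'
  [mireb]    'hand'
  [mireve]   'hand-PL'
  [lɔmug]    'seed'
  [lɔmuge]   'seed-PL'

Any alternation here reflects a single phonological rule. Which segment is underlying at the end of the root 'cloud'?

/v/

The root 'cloud' surfaces as [reʒub] and [reʒuve], with a stem-final [b] ~ [v] alternation.
If /b/ were underlying and a rule turned it into [v] before the PL suffix, 'water' would also alternate; but it has [b] in both [ʒinɛb] and [ʒinɛbe].
Therefore /v/ is basic and [b] is derived by word-final hardening (voiced fricatives become stops word-finally).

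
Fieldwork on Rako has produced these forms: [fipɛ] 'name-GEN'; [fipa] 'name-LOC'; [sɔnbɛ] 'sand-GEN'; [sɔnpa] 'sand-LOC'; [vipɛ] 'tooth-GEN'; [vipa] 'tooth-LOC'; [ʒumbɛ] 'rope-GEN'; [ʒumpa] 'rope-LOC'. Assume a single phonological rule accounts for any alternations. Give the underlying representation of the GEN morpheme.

/-bɛ/

The GEN suffix surfaces as [-bɛ] and [-pɛ], depending on the final segment of the stem.
By contrast the LOC suffix keeps its initial [p] throughout — that segment must be underlying.
So the underlying form is /-bɛ/, and voiced stops become voiceless after a vowel.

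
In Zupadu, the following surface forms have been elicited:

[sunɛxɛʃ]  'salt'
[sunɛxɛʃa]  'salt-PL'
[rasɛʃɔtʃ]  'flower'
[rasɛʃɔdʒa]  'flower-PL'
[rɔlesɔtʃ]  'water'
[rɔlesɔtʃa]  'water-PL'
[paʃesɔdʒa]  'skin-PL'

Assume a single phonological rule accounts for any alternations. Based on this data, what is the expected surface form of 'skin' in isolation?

In [rasɛʃɔtʃ] and [rasɛʃɔdʒa] the final segment of 'flower' alternates: [tʃ] ~ [dʒ].
The stem 'water' ([rɔlesɔtʃ], [rɔlesɔtʃa]) shows [tʃ] unchanged in both environments, so [tʃ] cannot be basic with [dʒ] derived before the PL suffix.
Therefore /dʒ/ is basic and [tʃ] is derived by word-final obstruent devoicing (voiced obstruents become voiceless word-finally).
From [paʃesɔdʒa] the stem 'skin' is /paʃesɔdʒ/; word-finally this yields [paʃesɔtʃ].

[paʃesɔtʃ]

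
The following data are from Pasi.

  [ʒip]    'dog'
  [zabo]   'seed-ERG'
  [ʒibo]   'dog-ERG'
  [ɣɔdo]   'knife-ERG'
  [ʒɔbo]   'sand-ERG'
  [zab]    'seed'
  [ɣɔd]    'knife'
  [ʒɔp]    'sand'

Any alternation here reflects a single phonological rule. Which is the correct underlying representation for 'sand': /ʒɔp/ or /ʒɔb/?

The stem for 'sand' ends in [p] in [ʒɔp] but [b] in [ʒɔbo].
But 'seed' keeps [b] in both environments ([zab], [zabo]), so there is no rule changing /b/ to [p] in isolation.
The alternation reflects intervocalic voicing: voiceless stops become voiced between vowels. /p/ is underlying.

/ʒɔp/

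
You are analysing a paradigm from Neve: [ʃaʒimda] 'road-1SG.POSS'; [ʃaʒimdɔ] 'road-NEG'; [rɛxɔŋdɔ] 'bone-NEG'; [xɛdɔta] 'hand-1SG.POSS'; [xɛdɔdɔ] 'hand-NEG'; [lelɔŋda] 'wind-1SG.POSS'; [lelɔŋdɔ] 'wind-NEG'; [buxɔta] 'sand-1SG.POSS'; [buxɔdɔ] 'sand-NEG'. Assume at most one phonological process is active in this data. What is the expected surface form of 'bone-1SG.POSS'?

The 1SG.POSS morpheme has two allomorphs, [-da] and [-ta].
The NEG suffix, which begins with [d], is invariant after every stem; so [d] is not altered by any rule here.
So the underlying form is /-ta/, and voiceless stops become voiced after a nasal.
After 'bone', which ends in a nasal, the suffix surfaces as [-da], giving [rɛxɔŋda].

[rɛxɔŋda]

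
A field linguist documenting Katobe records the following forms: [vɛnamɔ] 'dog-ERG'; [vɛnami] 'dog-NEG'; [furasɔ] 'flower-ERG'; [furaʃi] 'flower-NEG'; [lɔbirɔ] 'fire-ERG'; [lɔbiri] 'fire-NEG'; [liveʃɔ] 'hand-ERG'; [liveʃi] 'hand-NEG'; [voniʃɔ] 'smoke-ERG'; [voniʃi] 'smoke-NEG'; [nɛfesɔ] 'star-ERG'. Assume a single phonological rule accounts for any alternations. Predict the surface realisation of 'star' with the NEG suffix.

[nɛfeʃi]

'flower' shows [s] ~ [ʃ] at the end of the stem ([furasɔ] vs [furaʃi]).
But 'hand' keeps [ʃ] in both environments ([liveʃɔ], [liveʃi]), so there is no rule changing /ʃ/ to [s] before the ERG suffix.
The alternation reflects palatalization before a front vowel: /s/ becomes palato-alveolar [ʃ] before a front vowel. /s/ is underlying.
The one attested form of 'star', [nɛfesɔ], shows underlying /nɛfes/. Applying the same rule before a front vowel gives [nɛfeʃi].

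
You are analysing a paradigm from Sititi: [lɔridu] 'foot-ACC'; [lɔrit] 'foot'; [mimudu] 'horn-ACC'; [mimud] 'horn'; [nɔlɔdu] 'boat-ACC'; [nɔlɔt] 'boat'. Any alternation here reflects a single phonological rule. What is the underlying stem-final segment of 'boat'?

The root 'boat' surfaces as [nɔlɔdu] and [nɔlɔt], with a stem-final [d] ~ [t] alternation.
If /d/ were underlying and a rule turned it into [t] in isolation, 'horn' would also alternate; but it has [d] in both [mimudu] and [mimud].
The underlying segment must be /t/; voiceless stops become voiced between vowels, yielding [d] there.

/t/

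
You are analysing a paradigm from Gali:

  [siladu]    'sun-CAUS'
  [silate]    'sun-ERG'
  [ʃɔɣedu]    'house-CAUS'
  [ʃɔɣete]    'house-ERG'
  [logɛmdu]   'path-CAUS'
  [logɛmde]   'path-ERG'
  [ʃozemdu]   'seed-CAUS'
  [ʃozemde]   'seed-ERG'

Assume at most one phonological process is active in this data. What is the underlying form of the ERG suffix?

The ERG suffix surfaces as [-de] and [-te], depending on the final segment of the stem.
The CAUS suffix, which begins with [d], is invariant after every stem; so [d] is not altered by any rule here.
So the underlying form is /-te/, and voiceless stops become voiced after a nasal.

/-te/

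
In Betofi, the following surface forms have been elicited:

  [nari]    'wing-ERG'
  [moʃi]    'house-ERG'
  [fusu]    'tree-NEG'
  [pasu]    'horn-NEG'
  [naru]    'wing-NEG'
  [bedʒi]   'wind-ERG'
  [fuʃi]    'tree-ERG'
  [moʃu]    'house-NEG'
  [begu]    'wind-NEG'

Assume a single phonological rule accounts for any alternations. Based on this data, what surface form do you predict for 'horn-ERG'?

[paʃi]

The stem for 'tree' ends in [ʃ] in [fuʃi] but [s] in [fusu].
The stem 'house' ([moʃi], [moʃu]) shows [ʃ] unchanged in both environments, so [ʃ] cannot be basic with [s] derived before the NEG suffix.
So /s/ is underlying, and a rule of palatalization before a front vowel — /g/ and /s/ become palato-alveolar [dʒ] and [ʃ] before a front vowel — gives [ʃ].
From [pasu] the stem 'horn' is /pas/; before a front vowel this yields [paʃi].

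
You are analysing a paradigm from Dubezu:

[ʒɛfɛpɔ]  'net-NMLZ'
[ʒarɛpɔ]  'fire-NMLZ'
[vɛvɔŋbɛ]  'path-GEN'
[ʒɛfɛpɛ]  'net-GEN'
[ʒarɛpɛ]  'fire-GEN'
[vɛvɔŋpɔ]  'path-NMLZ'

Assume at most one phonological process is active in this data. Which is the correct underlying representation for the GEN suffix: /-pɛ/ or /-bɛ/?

/-bɛ/

The GEN morpheme has two allomorphs, [-bɛ] and [-pɛ].
The NMLZ suffix, which begins with [p], is invariant after every stem; so [p] is not altered by any rule here.
The GEN suffix is therefore /-bɛ/ underlyingly, with post-vocalic devoicing: voiced stops become voiceless after a vowel.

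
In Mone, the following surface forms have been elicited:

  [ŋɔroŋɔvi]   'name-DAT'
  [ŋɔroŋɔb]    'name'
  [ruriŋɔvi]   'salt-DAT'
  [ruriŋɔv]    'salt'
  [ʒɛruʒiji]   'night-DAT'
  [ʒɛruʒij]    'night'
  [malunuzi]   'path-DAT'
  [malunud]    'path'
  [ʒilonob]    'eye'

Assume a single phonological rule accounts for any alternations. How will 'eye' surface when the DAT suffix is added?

[ʒilonovi]

The stem for 'name' ends in [v] in [ŋɔroŋɔvi] but [b] in [ŋɔroŋɔb].
But 'salt' keeps [v] in both environments ([ruriŋɔvi], [ruriŋɔv]), so there is no rule changing /v/ to [b] in isolation.
So /b/ is underlying, and a rule of intervocalic spirantization — voiced stops become fricatives between vowels — gives [v].
From [ʒilonob] the stem 'eye' is /ʒilonob/; between vowels this yields [ʒilonovi].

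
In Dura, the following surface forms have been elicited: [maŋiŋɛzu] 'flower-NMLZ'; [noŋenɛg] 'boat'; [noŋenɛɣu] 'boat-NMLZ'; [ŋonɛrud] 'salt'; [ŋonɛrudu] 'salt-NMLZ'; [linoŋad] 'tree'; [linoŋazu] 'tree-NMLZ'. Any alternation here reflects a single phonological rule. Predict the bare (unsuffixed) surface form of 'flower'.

The stem for 'tree' ends in [d] in [linoŋad] but [z] in [linoŋazu].
The stem 'salt' ([ŋonɛrud], [ŋonɛrudu]) shows [d] unchanged in both environments, so [d] cannot be basic with [z] derived before the NMLZ suffix.
The underlying segment must be /z/; voiced fricatives become stops word-finally, yielding [d] there.
The one attested form of 'flower', [maŋiŋɛzu], shows underlying /maŋiŋɛz/. Applying the same rule word-finally gives [maŋiŋɛd].

[maŋiŋɛd]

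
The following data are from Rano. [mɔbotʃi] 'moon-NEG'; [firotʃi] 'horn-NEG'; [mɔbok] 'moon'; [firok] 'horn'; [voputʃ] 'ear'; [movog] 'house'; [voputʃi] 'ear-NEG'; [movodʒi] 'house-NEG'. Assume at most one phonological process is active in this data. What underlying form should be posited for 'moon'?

/mɔbok/

'moon' shows [k] ~ [tʃ] at the end of the stem ([mɔbok] vs [mɔbotʃi]).
The stem 'ear' ([voputʃ], [voputʃi]) shows [tʃ] unchanged in both environments, so [tʃ] cannot be basic with [k] derived in isolation.
The underlying segment must be /k/; /k/ and /g/ become palato-alveolar [tʃ] and [dʒ] before a front vowel, yielding [tʃ] there.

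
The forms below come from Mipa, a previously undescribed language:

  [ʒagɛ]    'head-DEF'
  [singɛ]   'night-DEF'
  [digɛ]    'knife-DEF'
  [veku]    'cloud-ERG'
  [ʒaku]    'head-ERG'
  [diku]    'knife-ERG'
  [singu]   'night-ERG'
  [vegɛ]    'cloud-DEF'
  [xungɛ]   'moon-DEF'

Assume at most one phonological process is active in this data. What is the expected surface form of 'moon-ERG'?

The ERG morpheme has two allomorphs, [-gu] and [-ku].
By contrast the DEF suffix keeps its initial [g] throughout — that segment must be underlying.
So the underlying form is /-ku/, and voiceless stops become voiced after a nasal.
After 'moon', which ends in a nasal, the suffix surfaces as [-gu], giving [xungu].

[xungu]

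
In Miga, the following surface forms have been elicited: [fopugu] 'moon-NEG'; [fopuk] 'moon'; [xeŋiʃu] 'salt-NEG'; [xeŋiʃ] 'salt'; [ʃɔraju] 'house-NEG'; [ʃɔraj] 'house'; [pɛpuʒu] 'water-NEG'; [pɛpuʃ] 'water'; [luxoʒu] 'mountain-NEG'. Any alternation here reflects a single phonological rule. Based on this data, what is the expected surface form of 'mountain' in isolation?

[luxoʃ]

The root 'water' surfaces as [pɛpuʒu] and [pɛpuʃ], with a stem-final [ʒ] ~ [ʃ] alternation.
But 'salt' keeps [ʃ] in both environments ([xeŋiʃu], [xeŋiʃ]), so there is no rule changing /ʃ/ to [ʒ] before the NEG suffix.
The alternation reflects word-final obstruent devoicing: voiced obstruents become voiceless word-finally. /ʒ/ is underlying.
From [luxoʒu] the stem 'mountain' is /luxoʒ/; word-finally this yields [luxoʃ].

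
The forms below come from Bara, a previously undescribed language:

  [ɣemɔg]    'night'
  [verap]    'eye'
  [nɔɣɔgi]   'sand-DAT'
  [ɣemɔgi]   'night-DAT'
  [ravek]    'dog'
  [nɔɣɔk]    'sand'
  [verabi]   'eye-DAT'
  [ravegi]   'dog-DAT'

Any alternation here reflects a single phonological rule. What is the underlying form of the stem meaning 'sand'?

/nɔɣɔk/

In [nɔɣɔgi] and [nɔɣɔk] the final segment of 'sand' alternates: [g] ~ [k].
If /g/ were underlying and a rule turned it into [k] in isolation, 'night' would also alternate; but it has [g] in both [ɣemɔgi] and [ɣemɔg].
The alternation reflects intervocalic voicing: voiceless stops become voiced between vowels. /k/ is underlying.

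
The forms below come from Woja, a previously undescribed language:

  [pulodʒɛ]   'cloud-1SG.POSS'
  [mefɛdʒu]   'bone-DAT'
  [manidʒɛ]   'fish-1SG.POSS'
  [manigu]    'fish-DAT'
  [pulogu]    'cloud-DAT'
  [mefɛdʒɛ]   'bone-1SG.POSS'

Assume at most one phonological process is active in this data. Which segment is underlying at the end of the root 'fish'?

/g/

The stem for 'fish' ends in [g] in [manigu] but [dʒ] in [manidʒɛ].
Compare 'bone', with invariant [dʒ] in [mefɛdʒu] and [mefɛdʒɛ]: an analysis with underlying /dʒ/ and a rule producing [g] before the DAT suffix would wrongly predict alternation here too.
Therefore /g/ is basic and [dʒ] is derived by palatalization before a front vowel (/g/ becomes palato-alveolar [dʒ] before a front vowel).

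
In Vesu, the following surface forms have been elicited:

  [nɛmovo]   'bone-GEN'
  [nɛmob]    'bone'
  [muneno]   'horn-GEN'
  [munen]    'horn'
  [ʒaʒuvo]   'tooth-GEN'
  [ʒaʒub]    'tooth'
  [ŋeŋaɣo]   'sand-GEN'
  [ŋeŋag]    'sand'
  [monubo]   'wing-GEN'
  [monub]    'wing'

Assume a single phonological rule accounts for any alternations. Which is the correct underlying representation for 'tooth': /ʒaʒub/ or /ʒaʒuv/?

/ʒaʒuv/

The root 'tooth' surfaces as [ʒaʒuvo] and [ʒaʒub], with a stem-final [v] ~ [b] alternation.
Compare 'wing', with invariant [b] in [monubo] and [monub]: an analysis with underlying /b/ and a rule producing [v] before the GEN suffix would wrongly predict alternation here too.
The alternation reflects word-final hardening: voiced fricatives become stops word-finally. /v/ is underlying.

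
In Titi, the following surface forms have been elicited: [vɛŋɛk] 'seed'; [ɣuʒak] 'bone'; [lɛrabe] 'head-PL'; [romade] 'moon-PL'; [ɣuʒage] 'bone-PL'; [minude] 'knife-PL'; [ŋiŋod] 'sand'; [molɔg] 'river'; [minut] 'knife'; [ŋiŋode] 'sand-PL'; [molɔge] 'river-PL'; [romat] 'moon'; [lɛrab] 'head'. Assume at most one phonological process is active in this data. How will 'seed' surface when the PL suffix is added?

The stem for 'bone' ends in [k] in [ɣuʒak] but [g] in [ɣuʒage].
But 'river' keeps [g] in both environments ([molɔg], [molɔge]), so there is no rule changing /g/ to [k] in isolation.
So /k/ is underlying, and a rule of intervocalic voicing — voiceless stops become voiced between vowels — gives [g].
The one attested form of 'seed', [vɛŋɛk], shows underlying /vɛŋɛk/. Applying the same rule between vowels gives [vɛŋɛge].

[vɛŋɛge]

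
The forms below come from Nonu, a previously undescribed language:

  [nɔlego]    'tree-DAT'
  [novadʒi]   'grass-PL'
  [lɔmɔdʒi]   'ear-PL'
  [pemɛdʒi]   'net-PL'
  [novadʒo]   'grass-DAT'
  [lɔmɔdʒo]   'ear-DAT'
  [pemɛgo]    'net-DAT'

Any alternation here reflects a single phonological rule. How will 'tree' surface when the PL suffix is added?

The root 'net' surfaces as [pemɛgo] and [pemɛdʒi], with a stem-final [g] ~ [dʒ] alternation.
But 'ear' keeps [dʒ] in both environments ([lɔmɔdʒo], [lɔmɔdʒi]), so there is no rule changing /dʒ/ to [g] before the DAT suffix.
So /g/ is underlying, and a rule of palatalization before a front vowel — /g/ becomes palato-alveolar [dʒ] before a front vowel — gives [dʒ].
The one attested form of 'tree', [nɔlego], shows underlying /nɔleg/. Applying the same rule before a front vowel gives [nɔledʒi].

[nɔledʒi]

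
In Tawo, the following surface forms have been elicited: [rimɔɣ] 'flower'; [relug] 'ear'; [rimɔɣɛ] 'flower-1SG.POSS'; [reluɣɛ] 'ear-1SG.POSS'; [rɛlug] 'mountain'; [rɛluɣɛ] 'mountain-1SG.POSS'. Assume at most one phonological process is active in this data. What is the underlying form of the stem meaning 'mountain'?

In [rɛluɣɛ] and [rɛlug] the final segment of 'mountain' alternates: [ɣ] ~ [g].
But 'flower' keeps [ɣ] in both environments ([rimɔɣɛ], [rimɔɣ]), so there is no rule changing /ɣ/ to [g] in isolation.
The underlying segment must be /g/; voiced stops become fricatives between vowels, yielding [ɣ] there.

/rɛlug/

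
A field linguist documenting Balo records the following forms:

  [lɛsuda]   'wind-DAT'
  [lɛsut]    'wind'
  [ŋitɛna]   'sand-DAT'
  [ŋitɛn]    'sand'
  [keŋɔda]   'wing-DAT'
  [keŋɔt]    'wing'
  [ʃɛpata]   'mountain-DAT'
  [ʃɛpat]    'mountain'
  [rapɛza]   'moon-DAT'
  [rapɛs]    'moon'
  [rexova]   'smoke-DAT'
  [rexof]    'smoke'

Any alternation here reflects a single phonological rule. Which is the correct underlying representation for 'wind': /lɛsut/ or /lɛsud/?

/lɛsud/

The root 'wind' surfaces as [lɛsuda] and [lɛsut], with a stem-final [d] ~ [t] alternation.
If /t/ were underlying and a rule turned it into [d] before the DAT suffix, 'mountain' would also alternate; but it has [t] in both [ʃɛpata] and [ʃɛpat].
The alternation reflects word-final obstruent devoicing: voiced obstruents become voiceless word-finally. /d/ is underlying.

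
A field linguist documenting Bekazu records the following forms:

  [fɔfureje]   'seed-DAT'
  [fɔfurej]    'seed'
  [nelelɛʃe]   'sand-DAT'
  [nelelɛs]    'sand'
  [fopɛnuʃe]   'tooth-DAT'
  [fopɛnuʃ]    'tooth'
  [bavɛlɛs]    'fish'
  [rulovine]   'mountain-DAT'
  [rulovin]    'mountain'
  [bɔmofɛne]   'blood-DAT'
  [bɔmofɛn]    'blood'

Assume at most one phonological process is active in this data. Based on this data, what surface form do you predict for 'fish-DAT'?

The stem for 'sand' ends in [ʃ] in [nelelɛʃe] but [s] in [nelelɛs].
Compare 'tooth', with invariant [ʃ] in [fopɛnuʃe] and [fopɛnuʃ]: an analysis with underlying /ʃ/ and a rule producing [s] in isolation would wrongly predict alternation here too.
So /s/ is underlying, and a rule of palatalization before a front vowel — /s/ becomes palato-alveolar [ʃ] before a front vowel — gives [ʃ].
From [bavɛlɛs] the stem 'fish' is /bavɛlɛs/; before a front vowel this yields [bavɛlɛʃe].

[bavɛlɛʃe]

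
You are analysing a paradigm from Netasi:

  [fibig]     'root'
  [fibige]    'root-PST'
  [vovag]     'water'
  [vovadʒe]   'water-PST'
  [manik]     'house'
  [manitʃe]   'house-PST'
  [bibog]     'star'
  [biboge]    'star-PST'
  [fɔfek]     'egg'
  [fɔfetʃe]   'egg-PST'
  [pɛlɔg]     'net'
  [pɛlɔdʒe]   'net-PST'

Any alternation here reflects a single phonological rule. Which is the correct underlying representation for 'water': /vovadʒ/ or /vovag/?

/vovadʒ/

The stem for 'water' ends in [g] in [vovag] but [dʒ] in [vovadʒe].
But 'root' keeps [g] in both environments ([fibig], [fibige]), so there is no rule changing /g/ to [dʒ] before the PST suffix.
So /dʒ/ is underlying, and a rule of depalatalization — palato-alveolar /tʃ/ and /dʒ/ become [k] and [g] when no front vowel follows — gives [g].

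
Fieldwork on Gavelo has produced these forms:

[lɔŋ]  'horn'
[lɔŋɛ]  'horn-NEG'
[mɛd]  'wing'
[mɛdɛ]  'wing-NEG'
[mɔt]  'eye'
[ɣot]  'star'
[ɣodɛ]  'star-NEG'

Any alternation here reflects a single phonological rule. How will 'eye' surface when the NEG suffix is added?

The stem for 'star' ends in [t] in [ɣot] but [d] in [ɣodɛ].
The stem 'wing' ([mɛd], [mɛdɛ]) shows [d] unchanged in both environments, so [d] cannot be basic with [t] derived in isolation.
Therefore /t/ is basic and [d] is derived by intervocalic voicing (voiceless stops become voiced between vowels).
From [mɔt] the stem 'eye' is /mɔt/; between vowels this yields [mɔdɛ].

[mɔdɛ]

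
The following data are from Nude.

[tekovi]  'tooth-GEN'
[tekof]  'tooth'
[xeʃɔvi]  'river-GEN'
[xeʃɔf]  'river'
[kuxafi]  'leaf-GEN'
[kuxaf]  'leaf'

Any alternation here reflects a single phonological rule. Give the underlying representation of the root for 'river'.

/xeʃɔv/

In [xeʃɔvi] and [xeʃɔf] the final segment of 'river' alternates: [v] ~ [f].
The stem 'leaf' ([kuxafi], [kuxaf]) shows [f] unchanged in both environments, so [f] cannot be basic with [v] derived before the GEN suffix.
The underlying segment must be /v/; voiced obstruents become voiceless word-finally, yielding [f] there.
The underlying form of 'river' is therefore /xeʃɔv/.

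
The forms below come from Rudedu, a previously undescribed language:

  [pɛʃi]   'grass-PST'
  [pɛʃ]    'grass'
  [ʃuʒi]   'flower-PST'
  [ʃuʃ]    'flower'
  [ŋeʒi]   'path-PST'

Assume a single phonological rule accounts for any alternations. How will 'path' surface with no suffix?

'flower' shows [ʒ] ~ [ʃ] at the end of the stem ([ʃuʒi] vs [ʃuʃ]).
Compare 'grass', with invariant [ʃ] in [pɛʃi] and [pɛʃ]: an analysis with underlying /ʃ/ and a rule producing [ʒ] before the PST suffix would wrongly predict alternation here too.
Therefore /ʒ/ is basic and [ʃ] is derived by word-final obstruent devoicing (voiced obstruents become voiceless word-finally).
The one attested form of 'path', [ŋeʒi], shows underlying /ŋeʒ/. Applying the same rule word-finally gives [ŋeʃ].

[ŋeʃ]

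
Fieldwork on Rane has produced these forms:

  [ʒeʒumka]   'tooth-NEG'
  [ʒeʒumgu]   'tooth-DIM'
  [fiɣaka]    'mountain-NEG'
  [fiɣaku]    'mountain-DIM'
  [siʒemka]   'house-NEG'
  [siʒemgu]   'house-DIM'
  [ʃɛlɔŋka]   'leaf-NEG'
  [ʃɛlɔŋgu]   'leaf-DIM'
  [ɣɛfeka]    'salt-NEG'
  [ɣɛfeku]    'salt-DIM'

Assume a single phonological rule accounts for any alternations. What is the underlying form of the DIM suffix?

The DIM morpheme has two allomorphs, [-gu] and [-ku].
The NEG suffix, which begins with [k], is invariant after every stem; so [k] is not altered by any rule here.
So the underlying form is /-gu/, and voiced stops become voiceless after a vowel.

/-gu/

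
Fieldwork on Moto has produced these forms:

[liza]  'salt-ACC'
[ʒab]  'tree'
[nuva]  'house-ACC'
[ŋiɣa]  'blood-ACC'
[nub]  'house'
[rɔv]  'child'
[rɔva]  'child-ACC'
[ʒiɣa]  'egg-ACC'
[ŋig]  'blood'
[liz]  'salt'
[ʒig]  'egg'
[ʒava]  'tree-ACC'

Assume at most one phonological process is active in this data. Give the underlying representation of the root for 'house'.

The stem for 'house' ends in [b] in [nub] but [v] in [nuva].
If /v/ were underlying and a rule turned it into [b] in isolation, 'child' would also alternate; but it has [v] in both [rɔv] and [rɔva].
Therefore /b/ is basic and [v] is derived by intervocalic spirantization (voiced stops become fricatives between vowels).
Hence 'house' is /nub/ underlyingly.

/nub/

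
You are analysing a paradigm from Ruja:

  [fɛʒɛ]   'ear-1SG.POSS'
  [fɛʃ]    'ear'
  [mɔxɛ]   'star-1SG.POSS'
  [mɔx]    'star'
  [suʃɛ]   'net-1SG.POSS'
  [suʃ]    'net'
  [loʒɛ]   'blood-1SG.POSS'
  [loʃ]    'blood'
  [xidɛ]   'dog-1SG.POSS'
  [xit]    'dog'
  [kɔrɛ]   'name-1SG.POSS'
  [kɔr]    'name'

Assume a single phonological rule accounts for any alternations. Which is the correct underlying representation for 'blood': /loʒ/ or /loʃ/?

In [loʒɛ] and [loʃ] the final segment of 'blood' alternates: [ʒ] ~ [ʃ].
The stem 'net' ([suʃɛ], [suʃ]) shows [ʃ] unchanged in both environments, so [ʃ] cannot be basic with [ʒ] derived before the 1SG.POSS suffix.
So /ʒ/ is underlying, and a rule of word-final obstruent devoicing — voiced obstruents become voiceless word-finally — gives [ʃ].

/loʒ/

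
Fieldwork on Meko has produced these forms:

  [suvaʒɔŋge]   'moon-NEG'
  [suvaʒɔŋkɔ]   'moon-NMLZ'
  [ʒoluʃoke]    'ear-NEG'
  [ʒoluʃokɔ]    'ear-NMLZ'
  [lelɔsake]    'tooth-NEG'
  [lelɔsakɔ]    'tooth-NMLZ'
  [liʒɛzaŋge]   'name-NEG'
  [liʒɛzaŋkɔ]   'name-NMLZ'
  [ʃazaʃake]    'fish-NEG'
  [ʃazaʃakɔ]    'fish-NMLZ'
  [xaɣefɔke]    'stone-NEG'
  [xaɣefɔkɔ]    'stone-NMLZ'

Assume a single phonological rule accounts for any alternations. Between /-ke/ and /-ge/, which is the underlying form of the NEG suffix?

/-ge/

The NEG suffix surfaces as [-ge] and [-ke], depending on the final segment of the stem.
By contrast the NMLZ suffix keeps its initial [k] throughout — that segment must be underlying.
The NEG suffix is therefore /-ge/ underlyingly, with post-vocalic devoicing: voiced stops become voiceless after a vowel.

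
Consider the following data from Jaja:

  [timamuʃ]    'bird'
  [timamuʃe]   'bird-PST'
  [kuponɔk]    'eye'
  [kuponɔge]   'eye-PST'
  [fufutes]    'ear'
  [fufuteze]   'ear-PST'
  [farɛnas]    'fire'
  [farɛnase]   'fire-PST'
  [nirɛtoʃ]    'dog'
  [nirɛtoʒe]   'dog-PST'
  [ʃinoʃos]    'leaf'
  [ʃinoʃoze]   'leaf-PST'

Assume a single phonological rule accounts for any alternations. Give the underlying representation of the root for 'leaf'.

The stem for 'leaf' ends in [s] in [ʃinoʃos] but [z] in [ʃinoʃoze].
Compare 'fire', with invariant [s] in [farɛnas] and [farɛnase]: an analysis with underlying /s/ and a rule producing [z] before the PST suffix would wrongly predict alternation here too.
The underlying segment must be /z/; voiced obstruents become voiceless word-finally, yielding [s] there.

/ʃinoʃoz/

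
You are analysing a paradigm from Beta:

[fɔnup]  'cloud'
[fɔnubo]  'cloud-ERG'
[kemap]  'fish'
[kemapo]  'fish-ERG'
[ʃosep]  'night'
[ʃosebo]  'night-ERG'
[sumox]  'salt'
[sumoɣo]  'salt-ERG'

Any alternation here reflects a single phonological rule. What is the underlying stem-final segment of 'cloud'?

The stem for 'cloud' ends in [p] in [fɔnup] but [b] in [fɔnubo].
Compare 'fish', with invariant [p] in [kemap] and [kemapo]: an analysis with underlying /p/ and a rule producing [b] before the ERG suffix would wrongly predict alternation here too.
The underlying segment must be /b/; voiced obstruents become voiceless word-finally, yielding [p] there.

/b/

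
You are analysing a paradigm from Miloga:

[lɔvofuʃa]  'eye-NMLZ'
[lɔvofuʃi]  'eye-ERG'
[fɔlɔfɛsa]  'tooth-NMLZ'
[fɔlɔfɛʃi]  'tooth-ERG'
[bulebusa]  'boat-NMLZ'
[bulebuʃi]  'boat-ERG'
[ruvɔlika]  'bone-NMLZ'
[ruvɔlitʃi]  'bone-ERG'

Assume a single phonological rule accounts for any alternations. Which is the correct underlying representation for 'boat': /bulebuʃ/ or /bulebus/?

/bulebus/

The stem for 'boat' ends in [s] in [bulebusa] but [ʃ] in [bulebuʃi].
If /ʃ/ were underlying and a rule turned it into [s] before the NMLZ suffix, 'eye' would also alternate; but it has [ʃ] in both [lɔvofuʃa] and [lɔvofuʃi].
The underlying segment must be /s/; /k/ and /s/ become palato-alveolar [tʃ] and [ʃ] before a front vowel, yielding [ʃ] there.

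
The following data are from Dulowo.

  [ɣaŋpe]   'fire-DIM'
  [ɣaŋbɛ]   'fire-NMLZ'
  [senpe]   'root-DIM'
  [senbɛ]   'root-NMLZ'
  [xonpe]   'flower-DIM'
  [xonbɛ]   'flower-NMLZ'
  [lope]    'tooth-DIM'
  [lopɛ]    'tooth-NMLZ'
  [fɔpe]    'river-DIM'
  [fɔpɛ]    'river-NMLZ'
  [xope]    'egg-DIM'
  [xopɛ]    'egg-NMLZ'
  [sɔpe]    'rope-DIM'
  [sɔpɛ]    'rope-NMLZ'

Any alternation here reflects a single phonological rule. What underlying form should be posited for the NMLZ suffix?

The NMLZ suffix surfaces as [-bɛ] and [-pɛ], depending on the final segment of the stem.
The DIM suffix, which begins with [p], is invariant after every stem; so [p] is not altered by any rule here.
The NMLZ suffix is therefore /-bɛ/ underlyingly, with post-vocalic devoicing: voiced stops become voiceless after a vowel.

/-bɛ/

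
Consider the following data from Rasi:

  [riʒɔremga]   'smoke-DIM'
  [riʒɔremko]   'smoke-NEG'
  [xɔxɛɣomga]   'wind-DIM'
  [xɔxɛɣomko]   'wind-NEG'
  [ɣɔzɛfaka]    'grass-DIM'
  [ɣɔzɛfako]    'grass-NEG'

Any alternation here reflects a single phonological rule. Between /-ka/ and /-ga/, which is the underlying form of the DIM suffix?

The DIM suffix surfaces as [-ga] and [-ka], depending on the final segment of the stem.
By contrast the NEG suffix keeps its initial [k] throughout — that segment must be underlying.
So the underlying form is /-ga/, and voiced stops become voiceless after a vowel.

/-ga/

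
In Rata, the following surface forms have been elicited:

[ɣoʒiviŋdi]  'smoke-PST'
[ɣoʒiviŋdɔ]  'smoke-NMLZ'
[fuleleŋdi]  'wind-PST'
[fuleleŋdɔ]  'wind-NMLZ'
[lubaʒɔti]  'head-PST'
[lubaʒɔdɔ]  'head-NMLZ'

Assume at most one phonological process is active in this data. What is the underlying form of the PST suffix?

The PST morpheme has two allomorphs, [-di] and [-ti].
By contrast the NMLZ suffix keeps its initial [d] throughout — that segment must be underlying.
So the underlying form is /-ti/, and voiceless stops become voiced after a nasal.

/-ti/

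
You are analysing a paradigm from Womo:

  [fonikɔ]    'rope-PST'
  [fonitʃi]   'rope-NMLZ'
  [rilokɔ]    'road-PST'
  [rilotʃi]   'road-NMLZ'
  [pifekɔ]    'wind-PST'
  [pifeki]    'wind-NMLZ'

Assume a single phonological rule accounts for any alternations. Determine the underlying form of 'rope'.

/fonitʃ/

The stem for 'rope' ends in [k] in [fonikɔ] but [tʃ] in [fonitʃi].
Compare 'wind', with invariant [k] in [pifekɔ] and [pifeki]: an analysis with underlying /k/ and a rule producing [tʃ] before the NMLZ suffix would wrongly predict alternation here too.
The underlying segment must be /tʃ/; palato-alveolar /tʃ/ becomes [k] when no front vowel follows, yielding [k] there.
Hence 'rope' is /fonitʃ/ underlyingly.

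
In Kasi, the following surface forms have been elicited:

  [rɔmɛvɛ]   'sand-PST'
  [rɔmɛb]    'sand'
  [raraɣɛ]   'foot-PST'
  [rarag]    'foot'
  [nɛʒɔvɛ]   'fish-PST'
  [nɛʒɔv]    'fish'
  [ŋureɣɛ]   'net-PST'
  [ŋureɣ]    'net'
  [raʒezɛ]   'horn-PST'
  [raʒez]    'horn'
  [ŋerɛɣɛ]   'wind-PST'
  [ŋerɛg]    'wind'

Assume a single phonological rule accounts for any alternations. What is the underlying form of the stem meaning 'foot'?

/rarag/

'foot' shows [ɣ] ~ [g] at the end of the stem ([raraɣɛ] vs [rarag]).
The stem 'net' ([ŋureɣɛ], [ŋureɣ]) shows [ɣ] unchanged in both environments, so [ɣ] cannot be basic with [g] derived in isolation.
Therefore /g/ is basic and [ɣ] is derived by intervocalic spirantization (voiced stops become fricatives between vowels).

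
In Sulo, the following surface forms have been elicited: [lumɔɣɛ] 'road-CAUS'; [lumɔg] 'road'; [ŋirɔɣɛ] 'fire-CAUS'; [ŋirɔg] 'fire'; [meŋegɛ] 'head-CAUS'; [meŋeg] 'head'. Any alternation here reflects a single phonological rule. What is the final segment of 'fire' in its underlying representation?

In [ŋirɔɣɛ] and [ŋirɔg] the final segment of 'fire' alternates: [ɣ] ~ [g].
The stem 'head' ([meŋegɛ], [meŋeg]) shows [g] unchanged in both environments, so [g] cannot be basic with [ɣ] derived before the CAUS suffix.
So /ɣ/ is underlying, and a rule of word-final hardening — voiced fricatives become stops word-finally — gives [g].

/ɣ/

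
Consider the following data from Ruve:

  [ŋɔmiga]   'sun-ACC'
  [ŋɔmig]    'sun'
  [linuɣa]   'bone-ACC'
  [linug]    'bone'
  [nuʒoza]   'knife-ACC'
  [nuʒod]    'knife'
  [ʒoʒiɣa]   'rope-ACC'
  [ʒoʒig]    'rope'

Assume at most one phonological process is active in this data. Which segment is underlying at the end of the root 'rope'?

/ɣ/

'rope' shows [ɣ] ~ [g] at the end of the stem ([ʒoʒiɣa] vs [ʒoʒig]).
The stem 'sun' ([ŋɔmiga], [ŋɔmig]) shows [g] unchanged in both environments, so [g] cannot be basic with [ɣ] derived before the ACC suffix.
Therefore /ɣ/ is basic and [g] is derived by word-final hardening (voiced fricatives become stops word-finally).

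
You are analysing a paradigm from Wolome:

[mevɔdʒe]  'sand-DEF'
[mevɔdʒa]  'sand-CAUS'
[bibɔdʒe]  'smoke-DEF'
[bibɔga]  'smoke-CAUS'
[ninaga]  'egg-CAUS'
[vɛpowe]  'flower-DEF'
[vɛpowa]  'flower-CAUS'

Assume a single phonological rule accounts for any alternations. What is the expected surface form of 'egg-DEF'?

The stem for 'smoke' ends in [dʒ] in [bibɔdʒe] but [g] in [bibɔga].
Compare 'sand', with invariant [dʒ] in [mevɔdʒe] and [mevɔdʒa]: an analysis with underlying /dʒ/ and a rule producing [g] before the CAUS suffix would wrongly predict alternation here too.
So /g/ is underlying, and a rule of palatalization before a front vowel — /g/ becomes palato-alveolar [dʒ] before a front vowel — gives [dʒ].
The one attested form of 'egg', [ninaga], shows underlying /ninag/. Applying the same rule before a front vowel gives [ninadʒe].

[ninadʒe]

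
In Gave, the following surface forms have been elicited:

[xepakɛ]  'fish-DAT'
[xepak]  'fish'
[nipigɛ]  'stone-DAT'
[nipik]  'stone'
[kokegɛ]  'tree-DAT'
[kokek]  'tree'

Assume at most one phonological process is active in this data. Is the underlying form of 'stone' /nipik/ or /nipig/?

In [nipigɛ] and [nipik] the final segment of 'stone' alternates: [g] ~ [k].
But 'fish' keeps [k] in both environments ([xepakɛ], [xepak]), so there is no rule changing /k/ to [g] before the DAT suffix.
Therefore /g/ is basic and [k] is derived by word-final obstruent devoicing (voiced obstruents become voiceless word-finally).

/nipig/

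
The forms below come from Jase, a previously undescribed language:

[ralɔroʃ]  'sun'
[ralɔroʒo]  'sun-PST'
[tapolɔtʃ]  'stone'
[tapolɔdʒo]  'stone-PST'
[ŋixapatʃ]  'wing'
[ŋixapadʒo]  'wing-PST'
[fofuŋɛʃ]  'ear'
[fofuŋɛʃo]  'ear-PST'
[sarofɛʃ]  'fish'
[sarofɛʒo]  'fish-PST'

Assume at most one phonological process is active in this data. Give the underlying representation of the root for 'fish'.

/sarofɛʒ/

The stem for 'fish' ends in [ʃ] in [sarofɛʃ] but [ʒ] in [sarofɛʒo].
But 'ear' keeps [ʃ] in both environments ([fofuŋɛʃ], [fofuŋɛʃo]), so there is no rule changing /ʃ/ to [ʒ] before the PST suffix.
So /ʒ/ is underlying, and a rule of word-final obstruent devoicing — voiced obstruents become voiceless word-finally — gives [ʃ].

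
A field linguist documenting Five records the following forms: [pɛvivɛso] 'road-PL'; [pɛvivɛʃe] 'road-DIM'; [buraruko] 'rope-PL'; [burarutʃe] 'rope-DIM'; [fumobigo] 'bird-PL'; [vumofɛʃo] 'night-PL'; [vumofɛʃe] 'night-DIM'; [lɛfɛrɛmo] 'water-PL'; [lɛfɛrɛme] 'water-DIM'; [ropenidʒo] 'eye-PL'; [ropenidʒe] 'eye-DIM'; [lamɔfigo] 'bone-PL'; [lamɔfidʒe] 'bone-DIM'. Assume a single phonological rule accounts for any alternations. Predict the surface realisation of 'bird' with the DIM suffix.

In [lamɔfigo] and [lamɔfidʒe] the final segment of 'bone' alternates: [g] ~ [dʒ].
Compare 'eye', with invariant [dʒ] in [ropenidʒo] and [ropenidʒe]: an analysis with underlying /dʒ/ and a rule producing [g] before the PL suffix would wrongly predict alternation here too.
The alternation reflects palatalization before a front vowel: /k/, /g/ and /s/ become palato-alveolar [tʃ], [dʒ] and [ʃ] before a front vowel. /g/ is underlying.
From [fumobigo] the stem 'bird' is /fumobig/; before a front vowel this yields [fumobidʒe].

[fumobidʒe]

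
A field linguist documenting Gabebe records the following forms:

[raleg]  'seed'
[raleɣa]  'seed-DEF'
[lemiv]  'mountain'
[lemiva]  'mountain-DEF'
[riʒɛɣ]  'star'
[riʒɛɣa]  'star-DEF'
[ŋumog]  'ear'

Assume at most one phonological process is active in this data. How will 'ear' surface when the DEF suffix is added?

The root 'seed' surfaces as [raleg] and [raleɣa], with a stem-final [g] ~ [ɣ] alternation.
The stem 'star' ([riʒɛɣ], [riʒɛɣa]) shows [ɣ] unchanged in both environments, so [ɣ] cannot be basic with [g] derived in isolation.
The underlying segment must be /g/; voiced stops become fricatives between vowels, yielding [ɣ] there.
The one attested form of 'ear', [ŋumog], shows underlying /ŋumog/. Applying the same rule between vowels gives [ŋumoɣa].

[ŋumoɣa]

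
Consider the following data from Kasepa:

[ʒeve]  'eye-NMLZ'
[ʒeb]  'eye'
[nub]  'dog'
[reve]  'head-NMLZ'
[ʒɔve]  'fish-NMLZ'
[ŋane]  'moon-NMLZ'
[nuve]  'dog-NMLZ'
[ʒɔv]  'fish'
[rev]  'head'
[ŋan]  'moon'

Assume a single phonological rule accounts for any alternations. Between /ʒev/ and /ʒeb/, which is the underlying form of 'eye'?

'eye' shows [v] ~ [b] at the end of the stem ([ʒeve] vs [ʒeb]).
Compare 'head', with invariant [v] in [reve] and [rev]: an analysis with underlying /v/ and a rule producing [b] in isolation would wrongly predict alternation here too.
Therefore /b/ is basic and [v] is derived by intervocalic spirantization (voiced stops become fricatives between vowels).

/ʒeb/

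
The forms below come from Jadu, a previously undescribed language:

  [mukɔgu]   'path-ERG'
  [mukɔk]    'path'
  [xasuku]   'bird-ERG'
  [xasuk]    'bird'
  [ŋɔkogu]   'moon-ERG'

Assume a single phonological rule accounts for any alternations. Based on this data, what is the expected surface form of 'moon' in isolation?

[ŋɔkok]

In [mukɔgu] and [mukɔk] the final segment of 'path' alternates: [g] ~ [k].
The stem 'bird' ([xasuku], [xasuk]) shows [k] unchanged in both environments, so [k] cannot be basic with [g] derived before the ERG suffix.
So /g/ is underlying, and a rule of word-final obstruent devoicing — voiced obstruents become voiceless word-finally — gives [k].
From [ŋɔkogu] the stem 'moon' is /ŋɔkog/; word-finally this yields [ŋɔkok].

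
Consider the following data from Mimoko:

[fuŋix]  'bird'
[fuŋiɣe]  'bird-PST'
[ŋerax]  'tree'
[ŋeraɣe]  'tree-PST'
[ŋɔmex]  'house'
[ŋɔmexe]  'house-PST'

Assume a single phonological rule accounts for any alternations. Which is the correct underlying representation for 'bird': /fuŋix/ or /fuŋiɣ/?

In [fuŋix] and [fuŋiɣe] the final segment of 'bird' alternates: [x] ~ [ɣ].
Compare 'house', with invariant [x] in [ŋɔmex] and [ŋɔmexe]: an analysis with underlying /x/ and a rule producing [ɣ] before the PST suffix would wrongly predict alternation here too.
The underlying segment must be /ɣ/; voiced obstruents become voiceless word-finally, yielding [x] there.

/fuŋiɣ/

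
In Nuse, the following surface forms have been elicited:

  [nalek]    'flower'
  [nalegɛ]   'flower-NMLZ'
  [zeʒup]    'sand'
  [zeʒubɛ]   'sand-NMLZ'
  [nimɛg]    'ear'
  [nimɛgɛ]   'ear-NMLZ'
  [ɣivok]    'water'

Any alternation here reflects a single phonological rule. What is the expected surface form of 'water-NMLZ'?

In [nalek] and [nalegɛ] the final segment of 'flower' alternates: [k] ~ [g].
But 'ear' keeps [g] in both environments ([nimɛg], [nimɛgɛ]), so there is no rule changing /g/ to [k] in isolation.
The underlying segment must be /k/; voiceless stops become voiced between vowels, yielding [g] there.
The one attested form of 'water', [ɣivok], shows underlying /ɣivok/. Applying the same rule between vowels gives [ɣivogɛ].

[ɣivogɛ]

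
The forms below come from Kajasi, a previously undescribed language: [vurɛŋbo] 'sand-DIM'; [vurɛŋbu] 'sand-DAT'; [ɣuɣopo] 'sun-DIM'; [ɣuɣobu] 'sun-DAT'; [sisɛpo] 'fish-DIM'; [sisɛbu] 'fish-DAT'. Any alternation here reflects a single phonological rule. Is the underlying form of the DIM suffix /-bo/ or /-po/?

The DIM suffix surfaces as [-bo] and [-po], depending on the final segment of the stem.
The DAT suffix, which begins with [b], is invariant after every stem; so [b] is not altered by any rule here.
The DIM suffix is therefore /-po/ underlyingly, with post-nasal voicing: voiceless stops become voiced after a nasal.

/-po/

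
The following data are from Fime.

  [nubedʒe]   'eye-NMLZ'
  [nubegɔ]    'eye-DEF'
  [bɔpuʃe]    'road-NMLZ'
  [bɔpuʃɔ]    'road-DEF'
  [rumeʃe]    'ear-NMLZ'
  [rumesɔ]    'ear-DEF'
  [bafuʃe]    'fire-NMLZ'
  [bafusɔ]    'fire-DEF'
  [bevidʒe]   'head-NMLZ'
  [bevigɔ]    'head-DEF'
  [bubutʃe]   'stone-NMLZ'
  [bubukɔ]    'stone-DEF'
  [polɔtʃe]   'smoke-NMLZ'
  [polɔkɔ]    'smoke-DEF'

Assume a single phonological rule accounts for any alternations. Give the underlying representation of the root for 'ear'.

/rumes/

The stem for 'ear' ends in [ʃ] in [rumeʃe] but [s] in [rumesɔ].
Compare 'road', with invariant [ʃ] in [bɔpuʃe] and [bɔpuʃɔ]: an analysis with underlying /ʃ/ and a rule producing [s] before the DEF suffix would wrongly predict alternation here too.
Therefore /s/ is basic and [ʃ] is derived by palatalization before a front vowel (/k/, /g/ and /s/ become palato-alveolar [tʃ], [dʒ] and [ʃ] before a front vowel).
Hence 'ear' is /rumes/ underlyingly.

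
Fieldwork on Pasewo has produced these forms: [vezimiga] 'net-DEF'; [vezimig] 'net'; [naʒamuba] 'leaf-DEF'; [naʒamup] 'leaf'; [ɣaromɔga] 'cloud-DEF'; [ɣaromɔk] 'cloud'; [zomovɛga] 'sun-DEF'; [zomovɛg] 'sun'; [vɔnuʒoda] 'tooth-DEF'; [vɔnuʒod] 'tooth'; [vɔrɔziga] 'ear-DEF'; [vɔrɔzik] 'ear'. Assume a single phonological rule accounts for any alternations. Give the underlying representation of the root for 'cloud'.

/ɣaromɔk/

The stem for 'cloud' ends in [g] in [ɣaromɔga] but [k] in [ɣaromɔk].
If /g/ were underlying and a rule turned it into [k] in isolation, 'net' would also alternate; but it has [g] in both [vezimiga] and [vezimig].
Therefore /k/ is basic and [g] is derived by intervocalic voicing (voiceless stops become voiced between vowels).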